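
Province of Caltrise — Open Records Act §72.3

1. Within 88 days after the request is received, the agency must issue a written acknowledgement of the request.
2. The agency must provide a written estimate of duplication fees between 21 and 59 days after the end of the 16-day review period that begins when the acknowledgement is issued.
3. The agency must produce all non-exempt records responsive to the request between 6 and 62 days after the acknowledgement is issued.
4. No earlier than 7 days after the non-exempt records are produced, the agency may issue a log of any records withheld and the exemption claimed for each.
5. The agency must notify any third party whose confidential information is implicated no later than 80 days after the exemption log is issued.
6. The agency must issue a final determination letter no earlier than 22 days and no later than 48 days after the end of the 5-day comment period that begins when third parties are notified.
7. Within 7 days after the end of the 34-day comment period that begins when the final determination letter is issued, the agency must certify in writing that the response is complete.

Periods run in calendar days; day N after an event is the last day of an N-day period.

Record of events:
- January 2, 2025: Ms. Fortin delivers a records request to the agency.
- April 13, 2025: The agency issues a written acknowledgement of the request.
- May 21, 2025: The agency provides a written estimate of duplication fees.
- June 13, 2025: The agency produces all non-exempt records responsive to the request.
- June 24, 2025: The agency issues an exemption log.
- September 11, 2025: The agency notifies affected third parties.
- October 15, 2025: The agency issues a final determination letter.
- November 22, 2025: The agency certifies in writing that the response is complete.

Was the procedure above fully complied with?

Step 1: 88 days after January 2, 2025 (when the request is received) is March 31, 2025; April 13, 2025 misses that deadline by 13 days.

No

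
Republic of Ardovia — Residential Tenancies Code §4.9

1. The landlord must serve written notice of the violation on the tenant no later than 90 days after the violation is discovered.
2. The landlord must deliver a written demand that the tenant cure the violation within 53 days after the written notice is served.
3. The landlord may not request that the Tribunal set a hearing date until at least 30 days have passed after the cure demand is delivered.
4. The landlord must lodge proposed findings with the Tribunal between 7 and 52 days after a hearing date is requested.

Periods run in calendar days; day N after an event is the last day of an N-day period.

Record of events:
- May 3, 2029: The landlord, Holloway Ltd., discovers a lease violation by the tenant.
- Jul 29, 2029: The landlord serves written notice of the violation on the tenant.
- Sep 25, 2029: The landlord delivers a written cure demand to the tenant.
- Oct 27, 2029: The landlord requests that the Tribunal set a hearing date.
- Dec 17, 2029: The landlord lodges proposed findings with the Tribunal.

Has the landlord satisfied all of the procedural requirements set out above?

Step 1 — counting 90 days from May 3, 2029 (when the violation is discovered) gives a deadline of Aug 1, 2029; done Jul 29, 2029 — timely.
Step 2 — counting 53 days from Jul 29, 2029 (when the written notice is served) gives a deadline of Sep 20, 2029; done Sep 25, 2029 — 5 days late.
That is the first point of non-compliance.

No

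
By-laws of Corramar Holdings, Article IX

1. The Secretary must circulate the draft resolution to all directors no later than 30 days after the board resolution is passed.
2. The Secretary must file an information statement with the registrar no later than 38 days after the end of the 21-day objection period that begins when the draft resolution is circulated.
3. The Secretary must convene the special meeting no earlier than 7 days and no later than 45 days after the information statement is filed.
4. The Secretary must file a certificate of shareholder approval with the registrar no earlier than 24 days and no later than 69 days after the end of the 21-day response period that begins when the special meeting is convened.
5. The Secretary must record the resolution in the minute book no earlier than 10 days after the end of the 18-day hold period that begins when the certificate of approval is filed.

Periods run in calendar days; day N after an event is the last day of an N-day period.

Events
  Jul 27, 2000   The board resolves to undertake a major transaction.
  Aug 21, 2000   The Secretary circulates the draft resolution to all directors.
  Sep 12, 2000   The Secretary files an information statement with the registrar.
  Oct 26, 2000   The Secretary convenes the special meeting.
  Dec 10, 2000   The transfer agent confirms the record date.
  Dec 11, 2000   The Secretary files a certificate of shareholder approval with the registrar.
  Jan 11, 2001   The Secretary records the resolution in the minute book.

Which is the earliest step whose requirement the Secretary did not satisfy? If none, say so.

Step 1: 30 days after Jul 27, 2000 (when the board resolution is passed) is Aug 26, 2000; done Aug 21, 2000 — timely.
Step 2: 38 days after Sep 11, 2000 (end of the 21-day objection period, which began when the draft resolution is circulated on Aug 21, 2000) is Oct 19, 2000; completed Sep 12, 2000, before the deadline.
Step 3: the window is 7–45 days after Sep 12, 2000 (when the information statement is filed), so Sep 19, 2000 through Oct 27, 2000; done Oct 26, 2000 — within the window.
Step 4: the window is 24–69 days after Nov 16, 2000 (end of the 21-day response period, which began when the special meeting is convened on Oct 26, 2000), so Dec 10, 2000 through Jan 24, 2001; Dec 11, 2000 falls inside that range.
Step 5: the earliest permitted date is 10 days after Dec 29, 2000 (end of the 18-day hold period, which began when the certificate of approval is filed on Dec 11, 2000), i.e. Jan 8, 2001; done Jan 11, 2001 — permitted.

None — every step was satisfied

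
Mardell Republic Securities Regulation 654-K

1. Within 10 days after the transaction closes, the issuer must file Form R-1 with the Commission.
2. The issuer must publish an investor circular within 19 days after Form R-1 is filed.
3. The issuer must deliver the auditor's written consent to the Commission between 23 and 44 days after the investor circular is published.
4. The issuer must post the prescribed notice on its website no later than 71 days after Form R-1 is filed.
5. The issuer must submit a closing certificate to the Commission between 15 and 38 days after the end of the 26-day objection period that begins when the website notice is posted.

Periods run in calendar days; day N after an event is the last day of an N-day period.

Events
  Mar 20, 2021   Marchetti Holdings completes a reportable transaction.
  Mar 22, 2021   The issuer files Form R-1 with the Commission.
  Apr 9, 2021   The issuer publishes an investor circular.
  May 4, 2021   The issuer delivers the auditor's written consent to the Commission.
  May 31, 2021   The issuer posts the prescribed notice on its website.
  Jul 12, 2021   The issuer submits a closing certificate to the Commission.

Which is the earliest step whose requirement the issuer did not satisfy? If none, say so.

None — every step was satisfied

(1) due by Mar 20, 2021 + 10 days = Mar 30, 2021; completed Mar 22, 2021, before the deadline.
(2) due by Mar 22, 2021 + 19 days = Apr 10, 2021; Apr 9, 2021 is within that limit.
(3) the permitted window runs from Apr 9, 2021 + 23 = May 2, 2021 to Apr 9, 2021 + 44 = May 23, 2021; May 4, 2021 falls inside that range.
(4) due by Mar 22, 2021 + 71 days = Jun 1, 2021; done May 31, 2021 — timely.
(5) the permitted window runs from Jun 26, 2021 + 15 = Jul 11, 2021 to Jun 26, 2021 + 38 = Aug 3, 2021; done Jul 12, 2021 — within the window.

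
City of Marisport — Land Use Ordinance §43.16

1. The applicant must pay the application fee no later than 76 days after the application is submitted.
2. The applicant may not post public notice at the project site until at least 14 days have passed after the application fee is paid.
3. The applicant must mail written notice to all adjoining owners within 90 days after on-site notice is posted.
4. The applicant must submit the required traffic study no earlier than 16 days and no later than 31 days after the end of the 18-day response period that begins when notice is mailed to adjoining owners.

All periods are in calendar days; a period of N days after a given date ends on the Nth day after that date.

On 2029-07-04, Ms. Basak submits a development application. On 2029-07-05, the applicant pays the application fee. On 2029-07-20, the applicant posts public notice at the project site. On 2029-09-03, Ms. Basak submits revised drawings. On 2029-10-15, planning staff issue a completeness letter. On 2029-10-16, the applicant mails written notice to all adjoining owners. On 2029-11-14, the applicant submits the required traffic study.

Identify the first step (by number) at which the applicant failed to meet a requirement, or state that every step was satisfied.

Step 4

Step 1 — counting 76 days from 2029-07-04 (when the application is submitted) gives a deadline of 2029-09-18; done 2029-07-05 — timely.
Step 2 — must wait 14 days from 2029-07-05 (when the application fee is paid), so not before 2029-07-19; done 2029-07-20 — permitted.
Step 3 — counting 90 days from 2029-07-20 (when on-site notice is posted) gives a deadline of 2029-10-18; 2029-10-16 is within that limit.
Step 4 — 16 and 31 days from 2029-11-03 (end of the 18-day response period, which began when notice is mailed to adjoining owners on 2029-10-16) are 2029-11-19 and 2029-12-04 respectively; done 2029-11-14 — 5 days before the window opened.
No need to go further; step 4 was not satisfied.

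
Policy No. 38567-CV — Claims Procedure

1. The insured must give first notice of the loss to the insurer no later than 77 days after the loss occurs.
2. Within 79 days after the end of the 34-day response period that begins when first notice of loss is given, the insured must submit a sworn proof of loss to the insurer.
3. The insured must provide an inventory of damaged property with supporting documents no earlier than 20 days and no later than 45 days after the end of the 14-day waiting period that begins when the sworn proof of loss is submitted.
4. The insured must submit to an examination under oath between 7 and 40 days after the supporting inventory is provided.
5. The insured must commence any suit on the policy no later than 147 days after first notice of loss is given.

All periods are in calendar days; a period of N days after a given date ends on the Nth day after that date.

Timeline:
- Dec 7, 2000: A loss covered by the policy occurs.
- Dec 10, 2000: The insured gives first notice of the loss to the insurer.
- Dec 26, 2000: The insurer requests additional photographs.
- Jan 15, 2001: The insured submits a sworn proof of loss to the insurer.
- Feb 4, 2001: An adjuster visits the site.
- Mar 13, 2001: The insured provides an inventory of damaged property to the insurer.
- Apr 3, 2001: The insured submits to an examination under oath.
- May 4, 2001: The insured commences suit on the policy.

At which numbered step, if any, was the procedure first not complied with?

(1) due by Dec 7, 2000 + 77 days = Feb 22, 2001; Dec 10, 2000 is within that limit.
(2) due by Jan 13, 2001 + 79 days = Apr 2, 2001; Jan 15, 2001 is within that limit.
(3) the permitted window runs from Jan 29, 2001 + 20 = Feb 18, 2001 to Jan 29, 2001 + 45 = Mar 15, 2001; done Mar 13, 2001 — within the window.
(4) the permitted window runs from Mar 13, 2001 + 7 = Mar 20, 2001 to Mar 13, 2001 + 40 = Apr 22, 2001; Apr 3, 2001 falls inside that range.
(5) due by Dec 10, 2000 + 147 days = May 6, 2001; completed May 4, 2001, before the deadline.

None — every step was satisfied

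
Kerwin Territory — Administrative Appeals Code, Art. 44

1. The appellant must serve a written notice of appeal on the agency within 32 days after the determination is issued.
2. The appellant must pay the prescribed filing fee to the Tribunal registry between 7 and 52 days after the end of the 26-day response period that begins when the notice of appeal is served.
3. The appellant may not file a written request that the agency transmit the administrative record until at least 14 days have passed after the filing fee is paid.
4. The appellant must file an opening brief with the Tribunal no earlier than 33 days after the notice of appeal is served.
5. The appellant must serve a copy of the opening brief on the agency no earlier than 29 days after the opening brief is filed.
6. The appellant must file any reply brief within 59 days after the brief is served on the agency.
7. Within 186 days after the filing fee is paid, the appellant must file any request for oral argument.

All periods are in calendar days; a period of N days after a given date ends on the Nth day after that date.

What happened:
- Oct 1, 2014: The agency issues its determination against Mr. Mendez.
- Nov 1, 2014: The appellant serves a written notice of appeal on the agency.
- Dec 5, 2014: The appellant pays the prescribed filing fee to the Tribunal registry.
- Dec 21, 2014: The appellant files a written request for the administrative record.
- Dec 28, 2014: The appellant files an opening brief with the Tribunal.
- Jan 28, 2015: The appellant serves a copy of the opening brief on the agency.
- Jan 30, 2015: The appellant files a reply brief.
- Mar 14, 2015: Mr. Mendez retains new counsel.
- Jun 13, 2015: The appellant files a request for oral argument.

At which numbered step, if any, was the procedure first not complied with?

Step 1: 32 days after Oct 1, 2014 (when the determination is issued) is Nov 2, 2014; Nov 1, 2014 is within that limit.
Step 2: the window is 7–52 days after Nov 27, 2014 (end of the 26-day response period, which began when the notice of appeal is served on Nov 1, 2014), so Dec 4, 2014 through Jan 18, 2015; Dec 5, 2014 falls inside that range.
Step 3: the earliest permitted date is 14 days after Dec 5, 2014 (when the filing fee is paid), i.e. Dec 19, 2014; done Dec 21, 2014, after the minimum wait.
Step 4: the earliest permitted date is 33 days after Nov 1, 2014 (when the notice of appeal is served), i.e. Dec 4, 2014; Dec 28, 2014 is on or after that date.
Step 5: the earliest permitted date is 29 days after Dec 28, 2014 (when the opening brief is filed), i.e. Jan 26, 2015; done Jan 28, 2015 — permitted.
Step 6: 59 days after Jan 28, 2015 (when the brief is served on the agency) is Mar 28, 2015; completed Jan 30, 2015, before the deadline.
Step 7: 186 days after Dec 5, 2014 (when the filing fee is paid) is Jun 9, 2015; not done until Jun 13, 2015, 4 days after the deadline.
The procedure was therefore not followed at step 7.

Step 7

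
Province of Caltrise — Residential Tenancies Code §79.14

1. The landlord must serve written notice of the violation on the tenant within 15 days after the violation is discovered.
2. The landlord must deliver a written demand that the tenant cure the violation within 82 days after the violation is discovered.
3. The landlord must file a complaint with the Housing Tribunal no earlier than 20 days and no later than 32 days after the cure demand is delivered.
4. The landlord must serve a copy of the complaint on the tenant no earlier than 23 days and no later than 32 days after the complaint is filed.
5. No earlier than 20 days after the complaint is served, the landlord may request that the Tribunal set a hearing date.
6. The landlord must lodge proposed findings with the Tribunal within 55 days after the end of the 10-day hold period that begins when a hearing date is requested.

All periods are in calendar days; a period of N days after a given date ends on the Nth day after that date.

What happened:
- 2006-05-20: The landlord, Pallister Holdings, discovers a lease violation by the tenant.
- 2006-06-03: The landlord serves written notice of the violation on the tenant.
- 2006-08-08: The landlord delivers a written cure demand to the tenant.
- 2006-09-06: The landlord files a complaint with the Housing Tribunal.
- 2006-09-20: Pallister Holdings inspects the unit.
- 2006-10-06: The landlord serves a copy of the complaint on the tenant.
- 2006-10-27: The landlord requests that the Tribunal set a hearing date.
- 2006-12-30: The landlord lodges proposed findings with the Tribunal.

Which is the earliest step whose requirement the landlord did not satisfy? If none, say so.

Step 1 — counting 15 days from 2006-05-20 (when the violation is discovered) gives a deadline of 2006-06-04; done 2006-06-03 — timely.
Step 2 — counting 82 days from 2006-05-20 (when the violation is discovered) gives a deadline of 2006-08-10; done 2006-08-08 — timely.
Step 3 — 20 and 32 days from 2006-08-08 (when the cure demand is delivered) are 2006-08-28 and 2006-09-09 respectively; done 2006-09-06, which is between those dates.
Step 4 — 23 and 32 days from 2006-09-06 (when the complaint is filed) are 2006-09-29 and 2006-10-08 respectively; done 2006-10-06 — within the window.
Step 5 — must wait 20 days from 2006-10-06 (when the complaint is served), so not before 2006-10-26; 2006-10-27 is on or after that date.
Step 6 — counting 55 days from 2006-11-06 (end of the 10-day hold period, which began when a hearing date is requested on 2006-10-27) gives a deadline of 2006-12-31; done 2006-12-30 — timely.

None — every step was satisfied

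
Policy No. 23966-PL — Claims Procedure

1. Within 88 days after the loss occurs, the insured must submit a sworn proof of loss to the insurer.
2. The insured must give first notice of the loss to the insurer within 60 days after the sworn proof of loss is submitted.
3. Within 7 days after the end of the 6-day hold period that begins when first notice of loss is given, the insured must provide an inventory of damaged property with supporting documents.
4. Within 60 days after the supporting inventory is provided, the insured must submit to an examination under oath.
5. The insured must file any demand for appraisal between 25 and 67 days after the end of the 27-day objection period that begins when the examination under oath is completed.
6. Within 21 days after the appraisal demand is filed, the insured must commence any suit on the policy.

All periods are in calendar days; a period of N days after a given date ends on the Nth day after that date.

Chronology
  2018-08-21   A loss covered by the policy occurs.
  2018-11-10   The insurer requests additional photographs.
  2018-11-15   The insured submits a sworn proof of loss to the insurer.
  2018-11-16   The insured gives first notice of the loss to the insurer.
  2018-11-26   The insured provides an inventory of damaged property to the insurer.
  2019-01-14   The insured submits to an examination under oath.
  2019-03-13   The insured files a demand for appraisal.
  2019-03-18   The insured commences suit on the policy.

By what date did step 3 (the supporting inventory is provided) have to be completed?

First notice of loss is given on 2018-11-16; the 6-day hold period therefore ends 2018-11-22, and step 3 runs from that date. 7 days after 2018-11-22 is 2018-11-29.

2018-11-29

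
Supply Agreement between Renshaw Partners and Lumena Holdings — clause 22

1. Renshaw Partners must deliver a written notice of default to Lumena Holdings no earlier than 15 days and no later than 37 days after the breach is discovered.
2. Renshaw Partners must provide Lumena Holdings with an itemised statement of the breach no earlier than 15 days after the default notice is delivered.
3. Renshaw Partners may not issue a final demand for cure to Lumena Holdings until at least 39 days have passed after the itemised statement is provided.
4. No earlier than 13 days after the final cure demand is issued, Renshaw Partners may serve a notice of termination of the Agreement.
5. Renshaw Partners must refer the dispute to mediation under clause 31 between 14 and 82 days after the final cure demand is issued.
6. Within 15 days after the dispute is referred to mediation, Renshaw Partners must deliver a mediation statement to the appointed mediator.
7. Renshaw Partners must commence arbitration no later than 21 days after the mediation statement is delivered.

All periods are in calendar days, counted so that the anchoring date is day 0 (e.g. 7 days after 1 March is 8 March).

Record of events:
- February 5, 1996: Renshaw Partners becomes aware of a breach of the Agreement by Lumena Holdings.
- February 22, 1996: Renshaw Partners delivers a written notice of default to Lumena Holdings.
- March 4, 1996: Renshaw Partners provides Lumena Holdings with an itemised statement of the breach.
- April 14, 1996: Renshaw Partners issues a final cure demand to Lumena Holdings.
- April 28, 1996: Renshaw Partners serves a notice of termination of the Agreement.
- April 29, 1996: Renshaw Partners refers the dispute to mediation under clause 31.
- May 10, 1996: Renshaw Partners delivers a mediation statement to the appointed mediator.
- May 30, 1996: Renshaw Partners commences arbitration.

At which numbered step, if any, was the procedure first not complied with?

(1) the permitted window runs from February 5, 1996 + 15 = February 20, 1996 to February 5, 1996 + 37 = March 13, 1996; February 22, 1996 falls inside that range.
(2) permitted from February 22, 1996 + 15 days = March 8, 1996 onward; acted on March 4, 1996, 4 days prematurely.

Step 2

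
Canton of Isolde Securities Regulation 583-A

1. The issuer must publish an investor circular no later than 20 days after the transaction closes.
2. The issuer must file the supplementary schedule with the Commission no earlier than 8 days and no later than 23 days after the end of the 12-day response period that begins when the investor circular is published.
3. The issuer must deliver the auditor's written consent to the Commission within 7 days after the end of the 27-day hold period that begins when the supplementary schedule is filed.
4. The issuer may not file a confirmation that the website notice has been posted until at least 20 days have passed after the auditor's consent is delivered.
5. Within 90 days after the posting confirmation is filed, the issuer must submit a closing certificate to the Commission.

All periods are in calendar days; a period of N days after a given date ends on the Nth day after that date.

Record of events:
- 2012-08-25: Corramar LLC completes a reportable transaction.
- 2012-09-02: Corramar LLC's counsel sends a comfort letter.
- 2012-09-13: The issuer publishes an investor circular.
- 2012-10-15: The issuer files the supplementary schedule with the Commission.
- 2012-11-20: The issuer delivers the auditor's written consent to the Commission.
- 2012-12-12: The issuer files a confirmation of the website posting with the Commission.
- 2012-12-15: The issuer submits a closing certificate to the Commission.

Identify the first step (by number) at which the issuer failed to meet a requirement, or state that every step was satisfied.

Step 1 — counting 20 days from 2012-08-25 (when the transaction closes) gives a deadline of 2012-09-14; completed 2012-09-13, before the deadline.
Step 2 — 8 and 23 days from 2012-09-25 (end of the 12-day response period, which began when the investor circular is published on 2012-09-13) are 2012-10-03 and 2012-10-18 respectively; 2012-10-15 falls inside that range.
Step 3 — counting 7 days from 2012-11-11 (end of the 27-day hold period, which began when the supplementary schedule is filed on 2012-10-15) gives a deadline of 2012-11-18; not done until 2012-11-20, 2 days after the deadline.

Step 3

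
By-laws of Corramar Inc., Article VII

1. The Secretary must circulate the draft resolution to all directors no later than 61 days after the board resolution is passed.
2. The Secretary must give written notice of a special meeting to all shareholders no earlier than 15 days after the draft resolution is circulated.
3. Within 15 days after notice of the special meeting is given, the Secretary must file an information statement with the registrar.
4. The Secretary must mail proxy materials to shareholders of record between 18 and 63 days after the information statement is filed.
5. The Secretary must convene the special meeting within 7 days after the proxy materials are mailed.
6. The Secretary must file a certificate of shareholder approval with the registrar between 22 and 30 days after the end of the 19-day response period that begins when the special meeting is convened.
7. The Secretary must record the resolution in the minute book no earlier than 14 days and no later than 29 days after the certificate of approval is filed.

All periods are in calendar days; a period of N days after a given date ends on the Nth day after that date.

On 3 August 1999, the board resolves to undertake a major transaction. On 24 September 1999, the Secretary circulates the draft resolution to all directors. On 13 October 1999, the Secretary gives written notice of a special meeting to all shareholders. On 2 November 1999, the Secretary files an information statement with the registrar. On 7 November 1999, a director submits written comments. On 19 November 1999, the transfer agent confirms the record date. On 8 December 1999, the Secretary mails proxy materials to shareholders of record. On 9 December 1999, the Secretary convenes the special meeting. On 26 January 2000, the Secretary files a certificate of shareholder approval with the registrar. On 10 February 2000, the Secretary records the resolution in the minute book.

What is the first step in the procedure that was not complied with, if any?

Step 1: 61 days after 3 August 1999 (when the board resolution is passed) is 3 October 1999; done 24 September 1999 — timely.
Step 2: the earliest permitted date is 15 days after 24 September 1999 (when the draft resolution is circulated), i.e. 9 October 1999; done 13 October 1999 — permitted.
Step 3: 15 days after 13 October 1999 (when notice of the special meeting is given) is 28 October 1999; done 2 November 1999 — 5 days late.

Step 3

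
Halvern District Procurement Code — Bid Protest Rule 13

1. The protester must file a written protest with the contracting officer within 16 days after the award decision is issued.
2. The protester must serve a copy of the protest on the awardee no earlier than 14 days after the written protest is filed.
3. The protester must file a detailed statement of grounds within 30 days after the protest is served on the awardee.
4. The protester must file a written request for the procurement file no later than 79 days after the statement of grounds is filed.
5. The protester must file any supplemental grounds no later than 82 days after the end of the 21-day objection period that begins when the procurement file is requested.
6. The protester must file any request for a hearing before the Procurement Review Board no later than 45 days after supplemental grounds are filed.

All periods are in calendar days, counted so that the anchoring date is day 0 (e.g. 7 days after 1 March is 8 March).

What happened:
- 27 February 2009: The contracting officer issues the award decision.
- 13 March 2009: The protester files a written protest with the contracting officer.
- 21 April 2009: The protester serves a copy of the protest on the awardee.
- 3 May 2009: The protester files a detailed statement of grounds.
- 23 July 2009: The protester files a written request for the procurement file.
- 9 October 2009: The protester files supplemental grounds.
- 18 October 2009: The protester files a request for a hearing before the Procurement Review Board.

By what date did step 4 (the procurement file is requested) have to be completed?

Step 4 runs from 3 May 2009, when the statement of grounds is filed. 79 days after 3 May 2009 is 21 July 2009.

21 July 2009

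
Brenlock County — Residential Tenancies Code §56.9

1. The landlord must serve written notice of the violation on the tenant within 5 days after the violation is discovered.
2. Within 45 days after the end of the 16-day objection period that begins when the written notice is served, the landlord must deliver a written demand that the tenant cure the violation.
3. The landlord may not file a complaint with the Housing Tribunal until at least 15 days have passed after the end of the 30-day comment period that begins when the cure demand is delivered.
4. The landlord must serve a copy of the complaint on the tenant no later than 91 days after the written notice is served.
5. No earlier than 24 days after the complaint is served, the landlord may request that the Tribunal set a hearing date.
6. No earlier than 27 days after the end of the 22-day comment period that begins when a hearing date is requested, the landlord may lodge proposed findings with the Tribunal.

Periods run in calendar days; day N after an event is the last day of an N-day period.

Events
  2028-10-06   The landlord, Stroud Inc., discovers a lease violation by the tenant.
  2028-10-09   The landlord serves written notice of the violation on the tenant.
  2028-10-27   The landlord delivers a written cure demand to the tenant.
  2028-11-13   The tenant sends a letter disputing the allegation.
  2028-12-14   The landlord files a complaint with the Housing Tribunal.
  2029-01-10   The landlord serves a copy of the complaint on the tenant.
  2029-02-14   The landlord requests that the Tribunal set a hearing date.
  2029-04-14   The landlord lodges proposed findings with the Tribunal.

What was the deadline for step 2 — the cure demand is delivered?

2028-12-09

The written notice is served on 2028-10-09; the 16-day objection period therefore ends 2028-10-25, and step 2 runs from that date. 45 days after 2028-10-25 is 2028-12-09.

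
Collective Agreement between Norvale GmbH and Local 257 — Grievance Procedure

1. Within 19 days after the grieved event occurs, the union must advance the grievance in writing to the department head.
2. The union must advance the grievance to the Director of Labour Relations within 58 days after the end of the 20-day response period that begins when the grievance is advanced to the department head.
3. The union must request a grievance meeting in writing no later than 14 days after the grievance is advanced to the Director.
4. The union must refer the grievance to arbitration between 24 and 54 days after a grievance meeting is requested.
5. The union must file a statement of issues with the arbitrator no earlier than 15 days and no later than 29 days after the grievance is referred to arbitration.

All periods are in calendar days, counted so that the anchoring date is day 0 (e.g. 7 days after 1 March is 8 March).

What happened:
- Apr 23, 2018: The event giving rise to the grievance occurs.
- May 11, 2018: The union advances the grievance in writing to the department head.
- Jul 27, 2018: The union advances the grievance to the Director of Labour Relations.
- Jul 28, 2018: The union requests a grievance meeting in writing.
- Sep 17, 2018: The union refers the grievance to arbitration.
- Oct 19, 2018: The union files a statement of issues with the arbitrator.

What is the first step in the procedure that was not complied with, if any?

(1) due by Apr 23, 2018 + 19 days = May 12, 2018; done May 11, 2018 — timely.
(2) due by May 31, 2018 + 58 days = Jul 28, 2018; done Jul 27, 2018 — timely.
(3) due by Jul 27, 2018 + 14 days = Aug 10, 2018; completed Jul 28, 2018, before the deadline.
(4) the permitted window runs from Jul 28, 2018 + 24 = Aug 21, 2018 to Jul 28, 2018 + 54 = Sep 20, 2018; done Sep 17, 2018 — within the window.
(5) the permitted window runs from Sep 17, 2018 + 15 = Oct 2, 2018 to Sep 17, 2018 + 29 = Oct 16, 2018; done Oct 19, 2018 — 3 days after the window closed.
That is the first point of non-compliance.

Step 5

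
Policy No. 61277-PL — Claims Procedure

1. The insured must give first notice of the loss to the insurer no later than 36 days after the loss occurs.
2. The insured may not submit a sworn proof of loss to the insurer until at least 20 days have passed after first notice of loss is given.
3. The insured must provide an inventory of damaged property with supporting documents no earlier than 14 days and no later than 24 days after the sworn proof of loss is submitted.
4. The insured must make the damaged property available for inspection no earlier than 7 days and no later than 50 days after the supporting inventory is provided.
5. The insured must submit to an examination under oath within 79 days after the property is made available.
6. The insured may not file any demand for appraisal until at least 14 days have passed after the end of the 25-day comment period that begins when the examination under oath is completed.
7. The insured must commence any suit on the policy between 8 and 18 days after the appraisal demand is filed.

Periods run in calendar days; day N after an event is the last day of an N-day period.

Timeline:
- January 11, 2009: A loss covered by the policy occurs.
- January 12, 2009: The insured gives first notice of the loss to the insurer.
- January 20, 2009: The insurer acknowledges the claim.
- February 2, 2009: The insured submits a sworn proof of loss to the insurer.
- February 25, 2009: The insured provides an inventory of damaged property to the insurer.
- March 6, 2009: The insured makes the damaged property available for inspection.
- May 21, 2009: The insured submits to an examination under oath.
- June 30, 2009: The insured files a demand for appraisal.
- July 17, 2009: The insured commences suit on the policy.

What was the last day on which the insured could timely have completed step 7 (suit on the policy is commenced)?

July 18, 2009

Step 7 runs from June 30, 2009, when the appraisal demand is filed. The window is 8–18 days after June 30, 2009; it closes on July 18, 2009.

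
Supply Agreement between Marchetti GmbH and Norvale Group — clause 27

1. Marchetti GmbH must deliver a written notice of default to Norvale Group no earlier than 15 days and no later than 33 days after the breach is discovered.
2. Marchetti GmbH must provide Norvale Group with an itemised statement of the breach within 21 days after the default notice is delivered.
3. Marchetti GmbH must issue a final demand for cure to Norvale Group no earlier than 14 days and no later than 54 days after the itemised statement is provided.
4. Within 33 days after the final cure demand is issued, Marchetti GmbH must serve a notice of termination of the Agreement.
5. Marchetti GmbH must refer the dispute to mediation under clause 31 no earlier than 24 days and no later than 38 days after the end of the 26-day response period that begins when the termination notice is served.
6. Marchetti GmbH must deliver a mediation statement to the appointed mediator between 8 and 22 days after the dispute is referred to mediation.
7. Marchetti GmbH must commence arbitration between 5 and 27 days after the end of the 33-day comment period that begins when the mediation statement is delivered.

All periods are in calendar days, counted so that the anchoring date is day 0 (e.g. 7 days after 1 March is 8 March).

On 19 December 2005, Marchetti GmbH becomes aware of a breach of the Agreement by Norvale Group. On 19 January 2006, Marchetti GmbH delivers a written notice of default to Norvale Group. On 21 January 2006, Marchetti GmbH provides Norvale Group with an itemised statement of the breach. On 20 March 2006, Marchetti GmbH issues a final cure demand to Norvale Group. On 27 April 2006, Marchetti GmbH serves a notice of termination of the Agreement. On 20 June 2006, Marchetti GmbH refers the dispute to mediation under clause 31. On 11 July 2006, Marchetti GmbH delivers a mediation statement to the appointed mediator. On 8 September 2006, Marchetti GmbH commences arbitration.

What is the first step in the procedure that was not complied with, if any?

Step 1 — 15 and 33 days from 19 December 2005 (when the breach is discovered) are 3 January 2006 and 21 January 2006 respectively; done 19 January 2006, which is between those dates.
Step 2 — counting 21 days from 19 January 2006 (when the default notice is delivered) gives a deadline of 9 February 2006; completed 21 January 2006, before the deadline.
Step 3 — 14 and 54 days from 21 January 2006 (when the itemised statement is provided) are 4 February 2006 and 16 March 2006 respectively; 20 March 2006 is 4 days past the end of the window.

Step 3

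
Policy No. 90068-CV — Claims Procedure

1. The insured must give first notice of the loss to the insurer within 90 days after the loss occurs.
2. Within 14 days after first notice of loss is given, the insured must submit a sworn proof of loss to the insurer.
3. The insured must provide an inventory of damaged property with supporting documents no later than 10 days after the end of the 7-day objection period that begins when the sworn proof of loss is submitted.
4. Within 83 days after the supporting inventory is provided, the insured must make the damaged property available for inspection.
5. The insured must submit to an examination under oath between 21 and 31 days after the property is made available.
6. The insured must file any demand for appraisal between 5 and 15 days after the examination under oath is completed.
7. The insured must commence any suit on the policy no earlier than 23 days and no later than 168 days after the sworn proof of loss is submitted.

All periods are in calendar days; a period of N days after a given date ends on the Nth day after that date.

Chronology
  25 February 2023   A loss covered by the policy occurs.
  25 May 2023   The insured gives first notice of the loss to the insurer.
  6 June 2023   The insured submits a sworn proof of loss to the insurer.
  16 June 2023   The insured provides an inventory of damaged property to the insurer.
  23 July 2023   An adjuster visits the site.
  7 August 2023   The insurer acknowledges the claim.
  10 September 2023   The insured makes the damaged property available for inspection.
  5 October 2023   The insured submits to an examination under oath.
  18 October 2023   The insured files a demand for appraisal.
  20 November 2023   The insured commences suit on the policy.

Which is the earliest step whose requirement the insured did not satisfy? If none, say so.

(1) due by 25 February 2023 + 90 days = 26 May 2023; completed 25 May 2023, before the deadline.
(2) due by 25 May 2023 + 14 days = 8 June 2023; completed 6 June 2023, before the deadline.
(3) due by 13 June 2023 + 10 days = 23 June 2023; done 16 June 2023 — timely.
(4) due by 16 June 2023 + 83 days = 7 September 2023; not done until 10 September 2023, 3 days after the deadline.
That is the first point of non-compliance.

Step 4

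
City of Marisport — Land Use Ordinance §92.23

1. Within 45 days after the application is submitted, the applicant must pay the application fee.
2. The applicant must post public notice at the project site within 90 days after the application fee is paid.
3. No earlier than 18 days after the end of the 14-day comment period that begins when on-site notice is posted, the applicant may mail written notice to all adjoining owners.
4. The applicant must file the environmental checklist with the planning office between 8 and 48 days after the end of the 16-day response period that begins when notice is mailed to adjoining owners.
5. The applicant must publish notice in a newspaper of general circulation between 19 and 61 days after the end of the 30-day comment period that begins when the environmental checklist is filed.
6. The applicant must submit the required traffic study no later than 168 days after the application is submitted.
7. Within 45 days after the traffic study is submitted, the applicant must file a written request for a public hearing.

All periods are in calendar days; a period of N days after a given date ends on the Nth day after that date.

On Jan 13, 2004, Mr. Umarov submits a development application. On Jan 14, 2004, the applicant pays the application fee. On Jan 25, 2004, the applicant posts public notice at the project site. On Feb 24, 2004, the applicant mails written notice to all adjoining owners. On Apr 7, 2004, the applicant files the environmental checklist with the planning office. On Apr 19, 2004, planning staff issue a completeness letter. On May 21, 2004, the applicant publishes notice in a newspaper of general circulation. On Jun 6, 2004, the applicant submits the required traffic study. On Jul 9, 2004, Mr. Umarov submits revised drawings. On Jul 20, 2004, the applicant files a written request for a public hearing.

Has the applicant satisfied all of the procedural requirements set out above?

No

Step 1 — counting 45 days from Jan 13, 2004 (when the application is submitted) gives a deadline of Feb 27, 2004; completed Jan 14, 2004, before the deadline.
Step 2 — counting 90 days from Jan 14, 2004 (when the application fee is paid) gives a deadline of Apr 13, 2004; done Jan 25, 2004 — timely.
Step 3 — must wait 18 days from Feb 8, 2004 (end of the 14-day comment period, which began when on-site notice is posted on Jan 25, 2004), so not before Feb 26, 2004; done Feb 24, 2004 — 2 days too early.
No need to go further; step 3 was not satisfied.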